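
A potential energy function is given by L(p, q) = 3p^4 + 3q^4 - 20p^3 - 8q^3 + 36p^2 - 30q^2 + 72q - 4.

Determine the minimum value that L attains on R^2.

L(p,q) separates as A(p) + B(q) − 4, so its minimum is min A + min B − 4.
A'(p) = 12p(p - 3)(p - 2) vanishes at p ∈ {0, 2, 3}; B'(q) = 12(q - 3)(q - 1)(q + 2) vanishes at q ∈ {-2, 1, 3}.
Local minima of A (where A''>0): A(0)=0, A(3)=27. Local minima of B: B(-2)=-152, B(3)=-27.
So the global minimum of L is A(0) + B(-2) − 4 = 0 − 152 − 4 = -156, attained at (0, -2).

-156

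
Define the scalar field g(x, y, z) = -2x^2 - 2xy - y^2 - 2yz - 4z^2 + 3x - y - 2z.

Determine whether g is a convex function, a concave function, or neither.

g is quadratic, so its Hessian is the constant matrix H = [[-4, -2, 0], [-2, -2, -2], [0, -2, -8]].
Leading principal minors: -4, 4, -16.
Signs alternate −, +, − ⇒ H ≺ 0 ⇒ concave.

concave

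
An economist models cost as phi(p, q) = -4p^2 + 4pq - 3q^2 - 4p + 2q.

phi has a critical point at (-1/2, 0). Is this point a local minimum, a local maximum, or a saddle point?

local maximum

The Hessian of phi is constant: H = [[-8, 4], [4, -6]].
det(H) = (-8)·(-6) − 4² = 32.
det(H) > 0 and tr(H) = -14 < 0, so H is negative definite and the point is a local maximum.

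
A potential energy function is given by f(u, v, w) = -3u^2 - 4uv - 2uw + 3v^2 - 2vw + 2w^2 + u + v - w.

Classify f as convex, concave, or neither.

f is quadratic, so its Hessian is the constant matrix H = [[-6, -4, -2], [-4, 6, -2], [-2, -2, 4]].
Leading principal minors: -6, -52, -240.
Neither pattern holds ⇒ H is indefinite ⇒ neither convex nor concave.

neither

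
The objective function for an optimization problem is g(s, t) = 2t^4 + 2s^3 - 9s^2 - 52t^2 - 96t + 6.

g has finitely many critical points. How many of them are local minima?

g separates as a function of s plus a function of t, so ∇g=0 decouples.
∂g/∂s = 6s(s - 3) = 0 at s ∈ {0, 3}; ∂g/∂t = 8(t - 4)(t + 1)(t + 3) = 0 at t ∈ {-3, -1, 4}.
The Hessian is diagonal: diag(g_ss, g_tt). Second derivatives: g_ss(0)=-18, g_ss(3)=18; g_tt(-3)=112, g_tt(-1)=-80, g_tt(4)=280.
Local minima occur where both diagonal entries positive: (3, -3), (3, 4). Count: 2.

2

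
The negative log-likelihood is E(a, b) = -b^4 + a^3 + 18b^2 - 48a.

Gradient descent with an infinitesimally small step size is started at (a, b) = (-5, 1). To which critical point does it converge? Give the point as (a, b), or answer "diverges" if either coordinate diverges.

E is separable, so gradient descent decouples: a follows -∂E/∂a, b follows -∂E/∂b.
∂E/∂a = 3(a - 4)(a + 4); at a=-5 this is 27, so a decreases.
∂E/∂b = -4b(b - 3)(b + 3); at b=1 this is 32, so b decreases.
The a-coordinate has no critical point in that direction and runs off to infinity.

diverges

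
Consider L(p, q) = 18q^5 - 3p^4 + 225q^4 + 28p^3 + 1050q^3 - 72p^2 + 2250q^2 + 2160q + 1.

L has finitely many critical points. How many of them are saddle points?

L separates as a function of p plus a function of q, so ∇L=0 decouples.
∂L/∂p = -12p(p - 4)(p - 3) = 0 at p ∈ {0, 3, 4}; ∂L/∂q = 90(q + 1)(q + 2)(q + 3)(q + 4) = 0 at q ∈ {-4, -3, -2, -1}.
The Hessian is diagonal: diag(L_pp, L_qq). Second derivatives: L_pp(0)=-144, L_pp(3)=36, L_pp(4)=-48; L_qq(-4)=-540, L_qq(-3)=180, L_qq(-2)=-180, L_qq(-1)=540.
Saddle points occur where the two diagonal entries have opposite signs: (0, -3), (0, -1), (3, -4), (3, -2), (4, -3), (4, -1). Count: 6.

6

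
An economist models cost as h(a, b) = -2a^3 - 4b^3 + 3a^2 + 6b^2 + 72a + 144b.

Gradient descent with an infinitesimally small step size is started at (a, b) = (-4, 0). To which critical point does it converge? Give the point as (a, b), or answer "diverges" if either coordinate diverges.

(-3, -3)

h is separable, so gradient descent decouples: a follows -∂h/∂a, b follows -∂h/∂b.
∂h/∂a = -6(a - 4)(a + 3); at a=-4 this is -48, so a increases.
∂h/∂b = -12(b - 4)(b + 3); at b=0 this is 144, so b decreases.
a converges to its nearest critical value -3 (a local min of the a-part); b converges to -3. The iterate converges to (-3, -3).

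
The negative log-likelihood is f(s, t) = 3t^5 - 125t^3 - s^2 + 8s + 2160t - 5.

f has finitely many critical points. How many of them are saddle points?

2

f separates as a function of s plus a function of t, so ∇f=0 decouples.
∂f/∂s = -2(s - 4) = 0 at s ∈ {4}; ∂f/∂t = 15(t - 4)(t - 3)(t + 3)(t + 4) = 0 at t ∈ {-4, -3, 3, 4}.
The Hessian is diagonal: diag(f_ss, f_tt). Second derivatives: f_ss(4)=-2; f_tt(-4)=-840, f_tt(-3)=630, f_tt(3)=-630, f_tt(4)=840.
Saddle points occur where the two diagonal entries have opposite signs: (4, -3), (4, 4). Count: 2.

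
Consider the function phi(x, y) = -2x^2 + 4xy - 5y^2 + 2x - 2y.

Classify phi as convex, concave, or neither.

concave

phi is quadratic, so its Hessian is the constant matrix H = [[-4, 4], [4, -10]].
det(H) = 24, tr(H) = -14.
det(H) > 0 and tr(H) < 0, so H is negative definite everywhere: concave.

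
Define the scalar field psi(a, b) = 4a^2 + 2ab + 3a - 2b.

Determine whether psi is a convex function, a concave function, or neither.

neither

psi is quadratic, so its Hessian is the constant matrix H = [[8, 2], [2, 0]].
det(H) = -4, tr(H) = 8.
det(H) < 0, so H is indefinite: neither convex nor concave.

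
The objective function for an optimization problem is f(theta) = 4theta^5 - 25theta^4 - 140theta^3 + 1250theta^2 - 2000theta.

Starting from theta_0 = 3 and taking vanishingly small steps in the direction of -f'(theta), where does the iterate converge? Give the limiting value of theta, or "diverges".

f'(theta) = 20(theta - 5)(theta - 4)(theta - 1)(theta + 5), so f'(3) = 640.
Gradient descent moves in the -f' direction, i.e. theta is decreasing.
The nearest critical point in that direction is theta = 1, where f'' = 1440 > 0 (a local minimum). The iterate converges there.

1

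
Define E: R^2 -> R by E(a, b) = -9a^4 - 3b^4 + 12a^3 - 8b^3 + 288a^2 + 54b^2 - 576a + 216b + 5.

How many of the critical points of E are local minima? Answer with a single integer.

E separates as a function of a plus a function of b, so ∇E=0 decouples.
∂E/∂a = -36(a - 4)(a - 1)(a + 4) = 0 at a ∈ {-4, 1, 4}; ∂E/∂b = -12(b - 3)(b + 2)(b + 3) = 0 at b ∈ {-3, -2, 3}.
The Hessian is diagonal: diag(E_aa, E_bb). Second derivatives: E_aa(-4)=-1440, E_aa(1)=540, E_aa(4)=-864; E_bb(-3)=-72, E_bb(-2)=60, E_bb(3)=-360.
Local minima occur where both diagonal entries positive: (1, -2). Count: 1.

1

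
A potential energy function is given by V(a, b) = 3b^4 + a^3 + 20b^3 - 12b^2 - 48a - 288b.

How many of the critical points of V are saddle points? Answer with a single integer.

3

V separates as a function of a plus a function of b, so ∇V=0 decouples.
∂V/∂a = 3(a - 4)(a + 4) = 0 at a ∈ {-4, 4}; ∂V/∂b = 12(b - 2)(b + 3)(b + 4) = 0 at b ∈ {-4, -3, 2}.
The Hessian is diagonal: diag(V_aa, V_bb). Second derivatives: V_aa(-4)=-24, V_aa(4)=24; V_bb(-4)=72, V_bb(-3)=-60, V_bb(2)=360.
Saddle points occur where the two diagonal entries have opposite signs: (-4, -4), (-4, 2), (4, -3). Count: 3.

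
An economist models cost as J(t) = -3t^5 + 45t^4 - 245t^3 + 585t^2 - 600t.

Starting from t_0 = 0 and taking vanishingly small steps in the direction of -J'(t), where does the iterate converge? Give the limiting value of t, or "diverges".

J'(t) = -15(t - 5)(t - 4)(t - 2)(t - 1), so J'(0) = -600.
Gradient descent moves in the -J' direction, i.e. t is increasing.
The nearest critical point in that direction is t = 1, where J'' = 180 > 0 (a local minimum). The iterate converges there.

1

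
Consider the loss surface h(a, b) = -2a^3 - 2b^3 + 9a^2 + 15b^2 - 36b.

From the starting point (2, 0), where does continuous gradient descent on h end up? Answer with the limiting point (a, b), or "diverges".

(0, 2)

h is separable, so gradient descent decouples: a follows -∂h/∂a, b follows -∂h/∂b.
∂h/∂a = -6a(a - 3); at a=2 this is 12, so a decreases.
∂h/∂b = -6(b - 3)(b - 2); at b=0 this is -36, so b increases.
a converges to its nearest critical value 0 (a local min of the a-part); b converges to 2. The iterate converges to (0, 2).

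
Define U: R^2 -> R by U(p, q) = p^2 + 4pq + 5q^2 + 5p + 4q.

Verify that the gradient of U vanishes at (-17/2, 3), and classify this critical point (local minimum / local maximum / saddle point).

∇U = (2p + 4q + 5, 4p + 10q + 4); substituting (-17/2, 3) gives ∇U = (0, 0), so (-17/2, 3) is indeed a critical point.
The Hessian of U is constant: H = [[2, 4], [4, 10]].
det(H) = 2·10 − 4² = 4.
det(H) > 0 and tr(H) = 12 > 0, so H is positive definite and the point is a local minimum.

local minimum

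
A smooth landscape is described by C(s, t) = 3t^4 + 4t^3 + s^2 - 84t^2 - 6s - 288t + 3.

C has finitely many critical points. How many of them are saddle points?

C separates as a function of s plus a function of t, so ∇C=0 decouples.
∂C/∂s = 2(s - 3) = 0 at s ∈ {3}; ∂C/∂t = 12(t - 4)(t + 2)(t + 3) = 0 at t ∈ {-3, -2, 4}.
The Hessian is diagonal: diag(C_ss, C_tt). Second derivatives: C_ss(3)=2; C_tt(-3)=84, C_tt(-2)=-72, C_tt(4)=504.
Saddle points occur where the two diagonal entries have opposite signs: (3, -2). Count: 1.

1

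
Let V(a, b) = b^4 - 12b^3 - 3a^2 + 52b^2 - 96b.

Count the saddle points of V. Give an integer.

V separates as a function of a plus a function of b, so ∇V=0 decouples.
∂V/∂a = -6a = 0 at a ∈ {0}; ∂V/∂b = 4(b - 4)(b - 3)(b - 2) = 0 at b ∈ {2, 3, 4}.
The Hessian is diagonal: diag(V_aa, V_bb). Second derivatives: V_aa(0)=-6; V_bb(2)=8, V_bb(3)=-4, V_bb(4)=8.
Saddle points occur where the two diagonal entries have opposite signs: (0, 2), (0, 4). Count: 2.

2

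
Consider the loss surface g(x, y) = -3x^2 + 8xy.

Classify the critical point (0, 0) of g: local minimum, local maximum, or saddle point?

saddle point

The Hessian of g is constant: H = [[-6, 8], [8, 0]].
det(H) = (-6)·0 − 8² = -64.
Since det(H) < 0, H is indefinite and the critical point is a saddle point.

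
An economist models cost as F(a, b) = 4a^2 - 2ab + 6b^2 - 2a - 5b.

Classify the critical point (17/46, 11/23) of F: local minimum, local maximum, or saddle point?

The Hessian of F is constant: H = [[8, -2], [-2, 12]].
det(H) = 8·12 − (-2)² = 92.
det(H) > 0 and tr(H) = 20 > 0, so H is positive definite and the point is a local minimum.

local minimum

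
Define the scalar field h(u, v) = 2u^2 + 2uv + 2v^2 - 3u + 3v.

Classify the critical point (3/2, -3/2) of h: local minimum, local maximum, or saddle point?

The Hessian of h is constant: H = [[4, 2], [2, 4]].
det(H) = 4·4 − 2² = 12.
det(H) > 0 and tr(H) = 8 > 0, so H is positive definite and the point is a local minimum.

local minimum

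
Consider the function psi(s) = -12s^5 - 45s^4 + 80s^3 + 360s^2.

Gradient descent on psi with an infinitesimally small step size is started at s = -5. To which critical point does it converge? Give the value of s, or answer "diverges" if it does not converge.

-3

psi'(s) = -60s(s - 2)(s + 2)(s + 3), so psi'(-5) = -12600.
Gradient descent moves in the -psi' direction, i.e. s is increasing.
The nearest critical point in that direction is s = -3, where psi'' = 900 > 0 (a local minimum). The iterate converges there.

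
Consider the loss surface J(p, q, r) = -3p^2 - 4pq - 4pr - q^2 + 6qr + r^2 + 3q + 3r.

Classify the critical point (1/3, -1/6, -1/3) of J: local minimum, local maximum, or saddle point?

The Hessian is constant: H = [[-6, -4, -4], [-4, -2, 6], [-4, 6, 2]].
Leading principal minors: Δ₁ = -6, Δ₂ = -4, Δ₃ = 432.
The minors fit neither the all-positive nor the alternating-sign pattern, so H is indefinite: a saddle point.

saddle point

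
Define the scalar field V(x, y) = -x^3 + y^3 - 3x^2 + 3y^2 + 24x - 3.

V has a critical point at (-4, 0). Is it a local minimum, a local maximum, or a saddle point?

local minimum

The mixed partial ∂²V/∂x∂y is 0, so the Hessian at any point is diag(V_xx, V_yy) = diag(-6(x + 1), 6(y + 1)).
At (-4, 0): H = diag(18, 6).
Both eigenvalues are positive, so H is positive definite: a local minimum.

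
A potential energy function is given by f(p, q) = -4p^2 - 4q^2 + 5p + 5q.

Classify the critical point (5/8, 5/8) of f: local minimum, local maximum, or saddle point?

The Hessian of f is constant: H = [[-8, 0], [0, -8]].
det(H) = (-8)·(-8) − 0² = 64.
det(H) > 0 and tr(H) = -16 < 0, so H is negative definite and the point is a local maximum.

local maximum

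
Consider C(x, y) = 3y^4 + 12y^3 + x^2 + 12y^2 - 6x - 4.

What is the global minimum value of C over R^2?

-13

C(x,y) separates as P(x) + Q(y) − 4, so its minimum is min P + min Q − 4.
P'(x) = 2x - 6 vanishes at x ∈ {3}; Q'(y) = 12y(y + 1)(y + 2) vanishes at y ∈ {-2, -1, 0}.
Local minima of P (where P''>0): P(3)=-9. Local minima of Q: Q(-2)=0, Q(0)=0.
So the global minimum of C is P(3) + Q(-2) − 4 = -9 + 0 − 4 = -13, attained at (3, -2).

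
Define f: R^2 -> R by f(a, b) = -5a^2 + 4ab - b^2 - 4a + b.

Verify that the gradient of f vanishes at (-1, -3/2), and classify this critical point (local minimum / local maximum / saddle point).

∇f = (-10a + 4b - 4, 4a - 2b + 1); substituting (-1, -3/2) gives ∇f = (0, 0), so (-1, -3/2) is indeed a critical point.
The Hessian of f is constant: H = [[-10, 4], [4, -2]].
det(H) = (-10)·(-2) − 4² = 4.
det(H) > 0 and tr(H) = -12 < 0, so H is negative definite and the point is a local maximum.

local maximum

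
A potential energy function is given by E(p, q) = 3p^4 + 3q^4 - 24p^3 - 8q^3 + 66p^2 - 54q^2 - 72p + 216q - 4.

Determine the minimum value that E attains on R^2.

E(p,q) separates as A(p) + B(q) − 4, so its minimum is min A + min B − 4.
A'(p) = 12(p - 3)(p - 2)(p - 1) vanishes at p ∈ {1, 2, 3}; B'(q) = 12(q - 3)(q - 2)(q + 3) vanishes at q ∈ {-3, 2, 3}.
Local minima of A (where A''>0): A(1)=-27, A(3)=-27. Local minima of B: B(-3)=-675, B(3)=189.
So the global minimum of E is A(1) + B(-3) − 4 = -27 − 675 − 4 = -706, attained at (1, -3).

-706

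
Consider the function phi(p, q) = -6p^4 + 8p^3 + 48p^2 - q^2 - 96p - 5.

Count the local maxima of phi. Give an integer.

2

phi separates as a function of p plus a function of q, so ∇phi=0 decouples.
∂phi/∂p = -24(p - 2)(p - 1)(p + 2) = 0 at p ∈ {-2, 1, 2}; ∂phi/∂q = -2q = 0 at q ∈ {0}.
The Hessian is diagonal: diag(phi_pp, phi_qq). Second derivatives: phi_pp(-2)=-288, phi_pp(1)=72, phi_pp(2)=-96; phi_qq(0)=-2.
Local maxima occur where both diagonal entries negative: (-2, 0), (2, 0). Count: 2.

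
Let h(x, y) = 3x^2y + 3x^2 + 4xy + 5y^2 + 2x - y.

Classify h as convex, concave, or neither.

The term 3x^2y is cubic, so the Hessian is not constant.
∂²h/∂x² = 6y + 6, which takes both signs as y varies (negative for sufficiently negative y). A diagonal entry of the Hessian changing sign means the Hessian is neither positive- nor negative-semidefinite on all of R^2.

neither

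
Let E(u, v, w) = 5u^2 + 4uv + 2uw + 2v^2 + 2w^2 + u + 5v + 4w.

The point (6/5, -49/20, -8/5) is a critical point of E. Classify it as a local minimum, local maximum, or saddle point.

local minimum

The Hessian is constant: H = [[10, 4, 2], [4, 4, 0], [2, 0, 4]].
Leading principal minors: Δ₁ = 10, Δ₂ = 24, Δ₃ = 80.
All leading minors are positive, so H is positive definite: a local minimum.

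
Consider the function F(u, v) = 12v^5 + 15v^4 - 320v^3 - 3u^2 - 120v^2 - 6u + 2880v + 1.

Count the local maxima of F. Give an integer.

F separates as a function of u plus a function of v, so ∇F=0 decouples.
∂F/∂u = -6(u + 1) = 0 at u ∈ {-1}; ∂F/∂v = 60(v - 3)(v - 2)(v + 2)(v + 4) = 0 at v ∈ {-4, -2, 2, 3}.
The Hessian is diagonal: diag(F_uu, F_vv). Second derivatives: F_uu(-1)=-6; F_vv(-4)=-5040, F_vv(-2)=2400, F_vv(2)=-1440, F_vv(3)=2100.
Local maxima occur where both diagonal entries negative: (-1, -4), (-1, 2). Count: 2.

2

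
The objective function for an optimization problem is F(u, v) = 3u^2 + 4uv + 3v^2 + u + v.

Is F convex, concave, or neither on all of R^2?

F is quadratic, so its Hessian is the constant matrix H = [[6, 4], [4, 6]].
det(H) = 20, tr(H) = 12.
det(H) > 0 and tr(H) > 0, so H is positive definite everywhere: convex.

convex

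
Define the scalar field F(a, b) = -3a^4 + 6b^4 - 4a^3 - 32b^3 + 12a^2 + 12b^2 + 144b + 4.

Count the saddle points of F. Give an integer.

F separates as a function of a plus a function of b, so ∇F=0 decouples.
∂F/∂a = -12a(a - 1)(a + 2) = 0 at a ∈ {-2, 0, 1}; ∂F/∂b = 24(b - 3)(b - 2)(b + 1) = 0 at b ∈ {-1, 2, 3}.
The Hessian is diagonal: diag(F_aa, F_bb). Second derivatives: F_aa(-2)=-72, F_aa(0)=24, F_aa(1)=-36; F_bb(-1)=288, F_bb(2)=-72, F_bb(3)=96.
Saddle points occur where the two diagonal entries have opposite signs: (-2, -1), (-2, 3), (0, 2), (1, -1), (1, 3). Count: 5.

5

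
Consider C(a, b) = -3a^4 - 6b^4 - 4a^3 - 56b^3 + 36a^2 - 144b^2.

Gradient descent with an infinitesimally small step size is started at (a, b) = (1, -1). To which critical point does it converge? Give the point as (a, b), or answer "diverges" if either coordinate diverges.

(0, -3)

C is separable, so gradient descent decouples: a follows -∂C/∂a, b follows -∂C/∂b.
∂C/∂a = -12a(a - 2)(a + 3); at a=1 this is 48, so a decreases.
∂C/∂b = -24b(b + 3)(b + 4); at b=-1 this is 144, so b decreases.
a converges to its nearest critical value 0 (a local min of the a-part); b converges to -3. The iterate converges to (0, -3).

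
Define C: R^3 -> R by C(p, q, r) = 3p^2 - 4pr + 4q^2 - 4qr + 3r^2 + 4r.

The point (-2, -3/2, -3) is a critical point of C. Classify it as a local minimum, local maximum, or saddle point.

local minimum

The Hessian is constant: H = [[6, 0, -4], [0, 8, -4], [-4, -4, 6]].
Leading principal minors: Δ₁ = 6, Δ₂ = 48, Δ₃ = 64.
All leading minors are positive, so H is positive definite: a local minimum.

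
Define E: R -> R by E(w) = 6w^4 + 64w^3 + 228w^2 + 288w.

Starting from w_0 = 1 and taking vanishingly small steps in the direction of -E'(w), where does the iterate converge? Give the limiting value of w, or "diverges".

-1

E'(w) = 24(w + 1)(w + 3)(w + 4), so E'(1) = 960.
Gradient descent moves in the -E' direction, i.e. w is decreasing.
The nearest critical point in that direction is w = -1, where E'' = 144 > 0 (a local minimum). The iterate converges there.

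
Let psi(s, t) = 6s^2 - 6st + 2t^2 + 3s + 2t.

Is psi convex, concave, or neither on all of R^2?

convex

psi is quadratic, so its Hessian is the constant matrix H = [[12, -6], [-6, 4]].
det(H) = 12, tr(H) = 16.
det(H) > 0 and tr(H) > 0, so H is positive definite everywhere: convex.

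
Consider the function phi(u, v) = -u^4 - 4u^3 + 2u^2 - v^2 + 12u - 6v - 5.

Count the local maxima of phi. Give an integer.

2

phi separates as a function of u plus a function of v, so ∇phi=0 decouples.
∂phi/∂u = -4(u - 1)(u + 1)(u + 3) = 0 at u ∈ {-3, -1, 1}; ∂phi/∂v = -2(v + 3) = 0 at v ∈ {-3}.
The Hessian is diagonal: diag(phi_uu, phi_vv). Second derivatives: phi_uu(-3)=-32, phi_uu(-1)=16, phi_uu(1)=-32; phi_vv(-3)=-2.
Local maxima occur where both diagonal entries negative: (-3, -3), (1, -3). Count: 2.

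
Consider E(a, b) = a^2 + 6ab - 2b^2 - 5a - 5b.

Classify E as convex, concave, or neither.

neither

E is quadratic, so its Hessian is the constant matrix H = [[2, 6], [6, -4]].
det(H) = -44, tr(H) = -2.
det(H) < 0, so H is indefinite: neither convex nor concave.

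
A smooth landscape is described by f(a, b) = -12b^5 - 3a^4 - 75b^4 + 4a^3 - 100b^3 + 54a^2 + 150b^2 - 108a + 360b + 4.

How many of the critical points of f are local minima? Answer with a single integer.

f separates as a function of a plus a function of b, so ∇f=0 decouples.
∂f/∂a = -12(a - 3)(a - 1)(a + 3) = 0 at a ∈ {-3, 1, 3}; ∂f/∂b = -60(b - 1)(b + 1)(b + 2)(b + 3) = 0 at b ∈ {-3, -2, -1, 1}.
The Hessian is diagonal: diag(f_aa, f_bb). Second derivatives: f_aa(-3)=-288, f_aa(1)=96, f_aa(3)=-144; f_bb(-3)=480, f_bb(-2)=-180, f_bb(-1)=240, f_bb(1)=-1440.
Local minima occur where both diagonal entries positive: (1, -3), (1, -1). Count: 2.

2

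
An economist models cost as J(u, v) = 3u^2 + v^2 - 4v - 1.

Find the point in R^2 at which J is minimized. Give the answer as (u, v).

(0, 2)

J(u,v) separates as P(u) + Q(v) − 1, so its minimum is min P + min Q − 1.
P'(u) = 6u vanishes at u ∈ {0}; Q'(v) = 2v - 4 vanishes at v ∈ {2}.
Local minima of P (where P''>0): P(0)=0. Local minima of Q: Q(2)=-4.
So the global minimum of J is P(0) + Q(2) − 1 = 0 − 4 − 1 = -5, attained at (0, 2).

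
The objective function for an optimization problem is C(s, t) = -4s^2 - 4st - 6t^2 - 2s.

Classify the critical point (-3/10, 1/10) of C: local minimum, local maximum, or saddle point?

local maximum

The Hessian of C is constant: H = [[-8, -4], [-4, -12]].
det(H) = (-8)·(-12) − (-4)² = 80.
det(H) > 0 and tr(H) = -20 < 0, so H is negative definite and the point is a local maximum.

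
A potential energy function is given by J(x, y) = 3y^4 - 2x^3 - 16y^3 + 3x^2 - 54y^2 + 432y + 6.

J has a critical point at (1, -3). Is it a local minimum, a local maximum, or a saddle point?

The mixed partial ∂²J/∂x∂y is 0, so the Hessian at any point is diag(J_xx, J_yy) = diag(6(-2x + 1), 12(3y^2 - 8y - 9)).
At (1, -3): H = diag(-6, 504).
The eigenvalues have opposite signs, so H is indefinite: a saddle point.

saddle point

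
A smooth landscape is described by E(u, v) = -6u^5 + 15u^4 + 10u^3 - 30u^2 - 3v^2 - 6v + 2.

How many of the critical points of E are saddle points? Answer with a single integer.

2

E separates as a function of u plus a function of v, so ∇E=0 decouples.
∂E/∂u = -30u(u - 2)(u - 1)(u + 1) = 0 at u ∈ {-1, 0, 1, 2}; ∂E/∂v = -6(v + 1) = 0 at v ∈ {-1}.
The Hessian is diagonal: diag(E_uu, E_vv). Second derivatives: E_uu(-1)=180, E_uu(0)=-60, E_uu(1)=60, E_uu(2)=-180; E_vv(-1)=-6.
Saddle points occur where the two diagonal entries have opposite signs: (-1, -1), (1, -1). Count: 2.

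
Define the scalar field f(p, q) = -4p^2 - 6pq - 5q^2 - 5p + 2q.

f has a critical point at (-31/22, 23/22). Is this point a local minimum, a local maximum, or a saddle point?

local maximum

The Hessian of f is constant: H = [[-8, -6], [-6, -10]].
det(H) = (-8)·(-10) − (-6)² = 44.
det(H) > 0 and tr(H) = -18 < 0, so H is negative definite and the point is a local maximum.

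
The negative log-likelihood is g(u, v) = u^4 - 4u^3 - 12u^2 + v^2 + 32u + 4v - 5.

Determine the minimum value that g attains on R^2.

-73

g(u,v) separates as P(u) + Q(v) − 5, so its minimum is min P + min Q − 5.
P'(u) = 4(u - 4)(u - 1)(u + 2) vanishes at u ∈ {-2, 1, 4}; Q'(v) = 2v + 4 vanishes at v ∈ {-2}.
Local minima of P (where P''>0): P(-2)=-64, P(4)=-64. Local minima of Q: Q(-2)=-4.
So the global minimum of g is P(-2) + Q(-2) − 5 = -64 − 4 − 5 = -73, attained at (-2, -2).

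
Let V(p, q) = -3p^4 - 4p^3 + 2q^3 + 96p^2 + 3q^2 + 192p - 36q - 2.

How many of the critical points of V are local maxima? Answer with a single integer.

2

V separates as a function of p plus a function of q, so ∇V=0 decouples.
∂V/∂p = -12(p - 4)(p + 1)(p + 4) = 0 at p ∈ {-4, -1, 4}; ∂V/∂q = 6(q - 2)(q + 3) = 0 at q ∈ {-3, 2}.
The Hessian is diagonal: diag(V_pp, V_qq). Second derivatives: V_pp(-4)=-288, V_pp(-1)=180, V_pp(4)=-480; V_qq(-3)=-30, V_qq(2)=30.
Local maxima occur where both diagonal entries negative: (-4, -3), (4, -3). Count: 2.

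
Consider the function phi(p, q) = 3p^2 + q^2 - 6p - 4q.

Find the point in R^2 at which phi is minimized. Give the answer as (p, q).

(1, 2)

phi(p,q) separates as A(p) + B(q), so its minimum is min A + min B.
A'(p) = 6p - 6 vanishes at p ∈ {1}; B'(q) = 2q - 4 vanishes at q ∈ {2}.
Local minima of A (where A''>0): A(1)=-3. Local minima of B: B(2)=-4.
So the global minimum of phi is A(1) + B(2) = -3 − 4 = -7, attained at (1, 2).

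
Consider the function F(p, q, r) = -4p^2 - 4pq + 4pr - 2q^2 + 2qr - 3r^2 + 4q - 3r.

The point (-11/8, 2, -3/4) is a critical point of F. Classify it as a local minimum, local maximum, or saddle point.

The Hessian is constant: H = [[-8, -4, 4], [-4, -4, 2], [4, 2, -6]].
Leading principal minors: Δ₁ = -8, Δ₂ = 16, Δ₃ = -64.
The minors alternate sign starting negative (−, +, −), so H is negative definite: a local maximum.

local maximum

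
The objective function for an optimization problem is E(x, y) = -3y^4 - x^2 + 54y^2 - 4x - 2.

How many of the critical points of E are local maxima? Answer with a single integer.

2

E separates as a function of x plus a function of y, so ∇E=0 decouples.
∂E/∂x = -2(x + 2) = 0 at x ∈ {-2}; ∂E/∂y = -12y(y - 3)(y + 3) = 0 at y ∈ {-3, 0, 3}.
The Hessian is diagonal: diag(E_xx, E_yy). Second derivatives: E_xx(-2)=-2; E_yy(-3)=-216, E_yy(0)=108, E_yy(3)=-216.
Local maxima occur where both diagonal entries negative: (-2, -3), (-2, 3). Count: 2.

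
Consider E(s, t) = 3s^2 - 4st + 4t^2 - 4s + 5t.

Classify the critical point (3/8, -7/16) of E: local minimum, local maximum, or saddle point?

The Hessian of E is constant: H = [[6, -4], [-4, 8]].
det(H) = 6·8 − (-4)² = 32.
det(H) > 0 and tr(H) = 14 > 0, so H is positive definite and the point is a local minimum.

local minimum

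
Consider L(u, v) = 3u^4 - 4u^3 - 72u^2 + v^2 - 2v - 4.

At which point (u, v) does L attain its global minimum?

(4, 1)

L(u,v) separates as P(u) + Q(v) − 4, so its minimum is min P + min Q − 4.
P'(u) = 12u(u - 4)(u + 3) vanishes at u ∈ {-3, 0, 4}; Q'(v) = 2v - 2 vanishes at v ∈ {1}.
Local minima of P (where P''>0): P(-3)=-297, P(4)=-640. Local minima of Q: Q(1)=-1.
So the global minimum of L is P(4) + Q(1) − 4 = -640 − 1 − 4 = -645, attained at (4, 1).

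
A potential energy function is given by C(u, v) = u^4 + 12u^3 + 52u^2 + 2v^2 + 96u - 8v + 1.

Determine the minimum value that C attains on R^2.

-71

C(u,v) separates as P(u) + Q(v) + 1, so its minimum is min P + min Q + 1.
P'(u) = 4(u + 2)(u + 3)(u + 4) vanishes at u ∈ {-4, -3, -2}; Q'(v) = 4v - 8 vanishes at v ∈ {2}.
Local minima of P (where P''>0): P(-4)=-64, P(-2)=-64. Local minima of Q: Q(2)=-8.
So the global minimum of C is P(-4) + Q(2) + 1 = -64 − 8 + 1 = -71, attained at (-4, 2).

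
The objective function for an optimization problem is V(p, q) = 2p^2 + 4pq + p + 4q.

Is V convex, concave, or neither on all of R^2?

neither

V is quadratic, so its Hessian is the constant matrix H = [[4, 4], [4, 0]].
det(H) = -16, tr(H) = 4.
det(H) < 0, so H is indefinite: neither convex nor concave.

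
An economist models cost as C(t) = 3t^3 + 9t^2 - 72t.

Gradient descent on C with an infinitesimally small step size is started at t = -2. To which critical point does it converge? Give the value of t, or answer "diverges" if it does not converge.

C'(t) = 9(t - 2)(t + 4), so C'(-2) = -72.
Gradient descent moves in the -C' direction, i.e. t is increasing.
The nearest critical point in that direction is t = 2, where C'' = 54 > 0 (a local minimum). The iterate converges there.

2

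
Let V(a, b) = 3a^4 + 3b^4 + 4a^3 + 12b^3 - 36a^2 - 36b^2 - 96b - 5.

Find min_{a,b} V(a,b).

-386

V(a,b) separates as P(a) + Q(b) − 5, so its minimum is min P + min Q − 5.
P'(a) = 12a(a - 2)(a + 3) vanishes at a ∈ {-3, 0, 2}; Q'(b) = 12(b - 2)(b + 1)(b + 4) vanishes at b ∈ {-4, -1, 2}.
Local minima of P (where P''>0): P(-3)=-189, P(2)=-64. Local minima of Q: Q(-4)=-192, Q(2)=-192.
So the global minimum of V is P(-3) + Q(-4) − 5 = -189 − 192 − 5 = -386, attained at (-3, -4).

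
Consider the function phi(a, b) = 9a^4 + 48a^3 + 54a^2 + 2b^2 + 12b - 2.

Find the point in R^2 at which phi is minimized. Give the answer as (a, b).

phi(a,b) separates as P(a) + Q(b) − 2, so its minimum is min P + min Q − 2.
P'(a) = 36a(a + 1)(a + 3) vanishes at a ∈ {-3, -1, 0}; Q'(b) = 4b + 12 vanishes at b ∈ {-3}.
Local minima of P (where P''>0): P(-3)=-81, P(0)=0. Local minima of Q: Q(-3)=-18.
So the global minimum of phi is P(-3) + Q(-3) − 2 = -81 − 18 − 2 = -101, attained at (-3, -3).

(-3, -3)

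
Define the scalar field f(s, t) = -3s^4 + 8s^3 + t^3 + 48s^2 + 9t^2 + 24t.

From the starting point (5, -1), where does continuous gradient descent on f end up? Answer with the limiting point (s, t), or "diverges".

f is separable, so gradient descent decouples: s follows -∂f/∂s, t follows -∂f/∂t.
∂f/∂s = -12s(s - 4)(s + 2); at s=5 this is -420, so s increases.
∂f/∂t = 3(t + 2)(t + 4); at t=-1 this is 9, so t decreases.
The s-coordinate has no critical point in that direction and runs off to infinity.

diverges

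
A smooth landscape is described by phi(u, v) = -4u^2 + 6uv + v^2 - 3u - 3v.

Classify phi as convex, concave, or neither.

neither

phi is quadratic, so its Hessian is the constant matrix H = [[-8, 6], [6, 2]].
det(H) = -52, tr(H) = -6.
det(H) < 0, so H is indefinite: neither convex nor concave.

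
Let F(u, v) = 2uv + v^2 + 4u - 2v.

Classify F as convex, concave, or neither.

neither

F is quadratic, so its Hessian is the constant matrix H = [[0, 2], [2, 2]].
det(H) = -4, tr(H) = 2.
det(H) < 0, so H is indefinite: neither convex nor concave.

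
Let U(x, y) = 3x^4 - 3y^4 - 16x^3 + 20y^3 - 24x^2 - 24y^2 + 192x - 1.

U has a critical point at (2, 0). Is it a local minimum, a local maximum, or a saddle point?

local maximum

The mixed partial ∂²U/∂x∂y is 0, so the Hessian at any point is diag(U_xx, U_yy) = diag(12(3x^2 - 8x - 4), 12(-3y^2 + 10y - 4)).
At (2, 0): H = diag(-96, -48).
Both eigenvalues are negative, so H is negative definite: a local maximum.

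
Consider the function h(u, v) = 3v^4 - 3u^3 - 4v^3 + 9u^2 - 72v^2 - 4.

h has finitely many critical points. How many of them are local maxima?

h separates as a function of u plus a function of v, so ∇h=0 decouples.
∂h/∂u = -9u(u - 2) = 0 at u ∈ {0, 2}; ∂h/∂v = 12v(v - 4)(v + 3) = 0 at v ∈ {-3, 0, 4}.
The Hessian is diagonal: diag(h_uu, h_vv). Second derivatives: h_uu(0)=18, h_uu(2)=-18; h_vv(-3)=252, h_vv(0)=-144, h_vv(4)=336.
Local maxima occur where both diagonal entries negative: (2, 0). Count: 1.

1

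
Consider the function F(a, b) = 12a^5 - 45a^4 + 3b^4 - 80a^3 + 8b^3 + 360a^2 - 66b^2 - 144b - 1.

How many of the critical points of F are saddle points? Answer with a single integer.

F separates as a function of a plus a function of b, so ∇F=0 decouples.
∂F/∂a = 60a(a - 3)(a - 2)(a + 2) = 0 at a ∈ {-2, 0, 2, 3}; ∂F/∂b = 12(b - 3)(b + 1)(b + 4) = 0 at b ∈ {-4, -1, 3}.
The Hessian is diagonal: diag(F_aa, F_bb). Second derivatives: F_aa(-2)=-2400, F_aa(0)=720, F_aa(2)=-480, F_aa(3)=900; F_bb(-4)=252, F_bb(-1)=-144, F_bb(3)=336.
Saddle points occur where the two diagonal entries have opposite signs: (-2, -4), (-2, 3), (0, -1), (2, -4), (2, 3), (3, -1). Count: 6.

6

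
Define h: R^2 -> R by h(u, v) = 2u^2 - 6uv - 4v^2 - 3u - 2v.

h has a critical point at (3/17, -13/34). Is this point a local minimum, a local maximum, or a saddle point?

The Hessian of h is constant: H = [[4, -6], [-6, -8]].
det(H) = 4·(-8) − (-6)² = -68.
Since det(H) < 0, H is indefinite and the critical point is a saddle point.

saddle point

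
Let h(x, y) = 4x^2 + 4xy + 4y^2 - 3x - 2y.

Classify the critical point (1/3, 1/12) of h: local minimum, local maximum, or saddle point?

The Hessian of h is constant: H = [[8, 4], [4, 8]].
det(H) = 8·8 − 4² = 48.
det(H) > 0 and tr(H) = 16 > 0, so H is positive definite and the point is a local minimum.

local minimum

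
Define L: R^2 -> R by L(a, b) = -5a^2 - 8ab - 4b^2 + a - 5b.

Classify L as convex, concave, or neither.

concave

L is quadratic, so its Hessian is the constant matrix H = [[-10, -8], [-8, -8]].
det(H) = 16, tr(H) = -18.
det(H) > 0 and tr(H) < 0, so H is negative definite everywhere: concave.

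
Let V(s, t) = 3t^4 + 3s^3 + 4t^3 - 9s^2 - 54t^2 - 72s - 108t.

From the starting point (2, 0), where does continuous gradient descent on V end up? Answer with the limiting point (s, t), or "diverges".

(4, 3)

V is separable, so gradient descent decouples: s follows -∂V/∂s, t follows -∂V/∂t.
∂V/∂s = 9(s - 4)(s + 2); at s=2 this is -72, so s increases.
∂V/∂t = 12(t - 3)(t + 1)(t + 3); at t=0 this is -108, so t increases.
s converges to its nearest critical value 4 (a local min of the s-part); t converges to 3. The iterate converges to (4, 3).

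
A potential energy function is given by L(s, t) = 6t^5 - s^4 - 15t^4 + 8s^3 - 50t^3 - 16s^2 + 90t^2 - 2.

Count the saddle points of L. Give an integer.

L separates as a function of s plus a function of t, so ∇L=0 decouples.
∂L/∂s = -4s(s - 4)(s - 2) = 0 at s ∈ {0, 2, 4}; ∂L/∂t = 30t(t - 3)(t - 1)(t + 2) = 0 at t ∈ {-2, 0, 1, 3}.
The Hessian is diagonal: diag(L_ss, L_tt). Second derivatives: L_ss(0)=-32, L_ss(2)=16, L_ss(4)=-32; L_tt(-2)=-900, L_tt(0)=180, L_tt(1)=-180, L_tt(3)=900.
Saddle points occur where the two diagonal entries have opposite signs: (0, 0), (0, 3), (2, -2), (2, 1), (4, 0), (4, 3). Count: 6.

6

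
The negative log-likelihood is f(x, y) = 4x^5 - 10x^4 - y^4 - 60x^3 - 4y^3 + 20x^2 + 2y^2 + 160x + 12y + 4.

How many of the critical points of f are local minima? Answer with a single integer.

2

f separates as a function of x plus a function of y, so ∇f=0 decouples.
∂f/∂x = 20(x - 4)(x - 1)(x + 1)(x + 2) = 0 at x ∈ {-2, -1, 1, 4}; ∂f/∂y = -4(y - 1)(y + 1)(y + 3) = 0 at y ∈ {-3, -1, 1}.
The Hessian is diagonal: diag(f_xx, f_yy). Second derivatives: f_xx(-2)=-360, f_xx(-1)=200, f_xx(1)=-360, f_xx(4)=1800; f_yy(-3)=-32, f_yy(-1)=16, f_yy(1)=-32.
Local minima occur where both diagonal entries positive: (-1, -1), (4, -1). Count: 2.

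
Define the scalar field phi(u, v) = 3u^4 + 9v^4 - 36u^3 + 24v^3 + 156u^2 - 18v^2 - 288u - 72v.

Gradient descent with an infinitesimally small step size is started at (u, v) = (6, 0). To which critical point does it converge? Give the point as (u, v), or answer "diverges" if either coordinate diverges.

(4, 1)

phi is separable, so gradient descent decouples: u follows -∂phi/∂u, v follows -∂phi/∂v.
∂phi/∂u = 12(u - 4)(u - 3)(u - 2); at u=6 this is 288, so u decreases.
∂phi/∂v = 36(v - 1)(v + 1)(v + 2); at v=0 this is -72, so v increases.
u converges to its nearest critical value 4 (a local min of the u-part); v converges to 1. The iterate converges to (4, 1).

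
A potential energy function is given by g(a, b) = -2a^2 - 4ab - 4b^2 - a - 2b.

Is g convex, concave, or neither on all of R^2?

g is quadratic, so its Hessian is the constant matrix H = [[-4, -4], [-4, -8]].
det(H) = 16, tr(H) = -12.
det(H) > 0 and tr(H) < 0, so H is negative definite everywhere: concave.

concave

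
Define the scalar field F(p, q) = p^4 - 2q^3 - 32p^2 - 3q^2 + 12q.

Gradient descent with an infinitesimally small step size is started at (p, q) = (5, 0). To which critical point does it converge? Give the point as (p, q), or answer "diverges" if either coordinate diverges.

(4, -2)

F is separable, so gradient descent decouples: p follows -∂F/∂p, q follows -∂F/∂q.
∂F/∂p = 4p(p - 4)(p + 4); at p=5 this is 180, so p decreases.
∂F/∂q = -6(q - 1)(q + 2); at q=0 this is 12, so q decreases.
p converges to its nearest critical value 4 (a local min of the p-part); q converges to -2. The iterate converges to (4, -2).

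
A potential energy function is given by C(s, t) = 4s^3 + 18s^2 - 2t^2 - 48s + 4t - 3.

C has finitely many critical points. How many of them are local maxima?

1

C separates as a function of s plus a function of t, so ∇C=0 decouples.
∂C/∂s = 12(s - 1)(s + 4) = 0 at s ∈ {-4, 1}; ∂C/∂t = -4(t - 1) = 0 at t ∈ {1}.
The Hessian is diagonal: diag(C_ss, C_tt). Second derivatives: C_ss(-4)=-60, C_ss(1)=60; C_tt(1)=-4.
Local maxima occur where both diagonal entries negative: (-4, 1). Count: 1.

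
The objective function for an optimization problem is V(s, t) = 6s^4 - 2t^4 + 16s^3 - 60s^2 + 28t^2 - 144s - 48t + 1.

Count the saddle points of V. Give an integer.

5

V separates as a function of s plus a function of t, so ∇V=0 decouples.
∂V/∂s = 24(s - 2)(s + 1)(s + 3) = 0 at s ∈ {-3, -1, 2}; ∂V/∂t = -8(t - 2)(t - 1)(t + 3) = 0 at t ∈ {-3, 1, 2}.
The Hessian is diagonal: diag(V_ss, V_tt). Second derivatives: V_ss(-3)=240, V_ss(-1)=-144, V_ss(2)=360; V_tt(-3)=-160, V_tt(1)=32, V_tt(2)=-40.
Saddle points occur where the two diagonal entries have opposite signs: (-3, -3), (-3, 2), (-1, 1), (2, -3), (2, 2). Count: 5.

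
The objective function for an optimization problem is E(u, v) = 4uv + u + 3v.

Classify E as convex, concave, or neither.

neither

E is quadratic, so its Hessian is the constant matrix H = [[0, 4], [4, 0]].
det(H) = -16, tr(H) = 0.
det(H) < 0, so H is indefinite: neither convex nor concave.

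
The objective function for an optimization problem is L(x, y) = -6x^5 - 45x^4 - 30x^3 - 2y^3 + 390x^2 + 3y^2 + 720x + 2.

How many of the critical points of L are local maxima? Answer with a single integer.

2

L separates as a function of x plus a function of y, so ∇L=0 decouples.
∂L/∂x = -30(x - 2)(x + 1)(x + 3)(x + 4) = 0 at x ∈ {-4, -3, -1, 2}; ∂L/∂y = -6y(y - 1) = 0 at y ∈ {0, 1}.
The Hessian is diagonal: diag(L_xx, L_yy). Second derivatives: L_xx(-4)=540, L_xx(-3)=-300, L_xx(-1)=540, L_xx(2)=-2700; L_yy(0)=6, L_yy(1)=-6.
Local maxima occur where both diagonal entries negative: (-3, 1), (2, 1). Count: 2.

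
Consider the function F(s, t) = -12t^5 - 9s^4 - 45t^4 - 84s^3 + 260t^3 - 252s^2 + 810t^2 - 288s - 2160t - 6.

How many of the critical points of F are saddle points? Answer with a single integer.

F separates as a function of s plus a function of t, so ∇F=0 decouples.
∂F/∂s = -36(s + 1)(s + 2)(s + 4) = 0 at s ∈ {-4, -2, -1}; ∂F/∂t = -60(t - 3)(t - 1)(t + 3)(t + 4) = 0 at t ∈ {-4, -3, 1, 3}.
The Hessian is diagonal: diag(F_ss, F_tt). Second derivatives: F_ss(-4)=-216, F_ss(-2)=72, F_ss(-1)=-108; F_tt(-4)=2100, F_tt(-3)=-1440, F_tt(1)=2400, F_tt(3)=-5040.
Saddle points occur where the two diagonal entries have opposite signs: (-4, -4), (-4, 1), (-2, -3), (-2, 3), (-1, -4), (-1, 1). Count: 6.

6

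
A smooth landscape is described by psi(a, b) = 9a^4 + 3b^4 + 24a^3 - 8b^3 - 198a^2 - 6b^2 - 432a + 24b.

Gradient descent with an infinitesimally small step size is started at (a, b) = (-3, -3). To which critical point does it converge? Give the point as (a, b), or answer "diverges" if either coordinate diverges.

psi is separable, so gradient descent decouples: a follows -∂psi/∂a, b follows -∂psi/∂b.
∂psi/∂a = 36(a - 3)(a + 1)(a + 4); at a=-3 this is 432, so a decreases.
∂psi/∂b = 12(b - 2)(b - 1)(b + 1); at b=-3 this is -480, so b increases.
a converges to its nearest critical value -4 (a local min of the a-part); b converges to -1. The iterate converges to (-4, -1).

(-4, -1)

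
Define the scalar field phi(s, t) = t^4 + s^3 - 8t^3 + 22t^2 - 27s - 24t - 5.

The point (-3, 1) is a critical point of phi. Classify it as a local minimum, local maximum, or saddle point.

saddle point

The mixed partial ∂²phi/∂s∂t is 0, so the Hessian at any point is diag(phi_ss, phi_tt) = diag(6s, 4(3t^2 - 12t + 11)).
At (-3, 1): H = diag(-18, 8).
The eigenvalues have opposite signs, so H is indefinite: a saddle point.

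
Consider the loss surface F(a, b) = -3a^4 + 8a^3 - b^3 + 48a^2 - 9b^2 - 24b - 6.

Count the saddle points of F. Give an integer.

3

F separates as a function of a plus a function of b, so ∇F=0 decouples.
∂F/∂a = -12a(a - 4)(a + 2) = 0 at a ∈ {-2, 0, 4}; ∂F/∂b = -3(b + 2)(b + 4) = 0 at b ∈ {-4, -2}.
The Hessian is diagonal: diag(F_aa, F_bb). Second derivatives: F_aa(-2)=-144, F_aa(0)=96, F_aa(4)=-288; F_bb(-4)=6, F_bb(-2)=-6.
Saddle points occur where the two diagonal entries have opposite signs: (-2, -4), (0, -2), (4, -4). Count: 3.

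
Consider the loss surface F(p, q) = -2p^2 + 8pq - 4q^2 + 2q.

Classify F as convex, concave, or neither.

neither

F is quadratic, so its Hessian is the constant matrix H = [[-4, 8], [8, -8]].
det(H) = -32, tr(H) = -12.
det(H) < 0, so H is indefinite: neither convex nor concave.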